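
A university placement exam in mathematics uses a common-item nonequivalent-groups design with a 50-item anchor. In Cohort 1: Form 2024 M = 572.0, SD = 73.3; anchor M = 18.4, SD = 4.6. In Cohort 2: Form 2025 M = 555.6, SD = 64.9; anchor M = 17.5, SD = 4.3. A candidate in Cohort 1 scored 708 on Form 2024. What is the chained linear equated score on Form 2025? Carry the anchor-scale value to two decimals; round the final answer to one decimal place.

697.9

Form 2024 → anchor (Cohort 1): v = (4.6/73.3)(708 − 572.0) + 18.4 = 26.93
anchor → Form 2025 (Cohort 2): y = (64.9/4.3)(26.93 − 17.5) + 555.6 = 697.9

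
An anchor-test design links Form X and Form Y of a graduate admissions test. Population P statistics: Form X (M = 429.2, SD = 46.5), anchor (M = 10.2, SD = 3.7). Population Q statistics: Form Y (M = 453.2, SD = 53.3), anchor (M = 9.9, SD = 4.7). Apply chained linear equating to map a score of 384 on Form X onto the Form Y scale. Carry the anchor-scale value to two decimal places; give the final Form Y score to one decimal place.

415.8

Form X → anchor (Population P): v = (3.7/46.5)(384 − 429.2) + 10.2 = 6.60
anchor → Form Y (Population Q): y = (53.3/4.7)(6.60 − 9.9) + 453.2 = 415.8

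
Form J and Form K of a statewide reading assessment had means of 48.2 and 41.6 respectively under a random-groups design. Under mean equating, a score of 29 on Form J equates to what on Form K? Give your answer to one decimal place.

Mean equating: y = x + (M_Y − M_X) = 29 + (41.6 − 48.2) = 22.4

22.4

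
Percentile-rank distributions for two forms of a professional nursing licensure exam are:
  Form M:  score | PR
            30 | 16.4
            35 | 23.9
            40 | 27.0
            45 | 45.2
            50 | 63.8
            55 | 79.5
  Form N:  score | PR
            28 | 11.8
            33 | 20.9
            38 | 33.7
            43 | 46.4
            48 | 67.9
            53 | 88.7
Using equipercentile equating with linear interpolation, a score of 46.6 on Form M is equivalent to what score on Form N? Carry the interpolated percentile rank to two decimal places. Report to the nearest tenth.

PR of 46.6 on Form M: 45.2 + (46.6 − 45)/(50 − 45) × (63.8 − 45.2) = 51.15
On Form N, PR 51.15 falls between score 43 (PR 46.4) and 48 (PR 67.9).
Interpolate: 43 + (51.15 − 46.4)/(67.9 − 46.4) × (48 − 43) = 44.1

44.1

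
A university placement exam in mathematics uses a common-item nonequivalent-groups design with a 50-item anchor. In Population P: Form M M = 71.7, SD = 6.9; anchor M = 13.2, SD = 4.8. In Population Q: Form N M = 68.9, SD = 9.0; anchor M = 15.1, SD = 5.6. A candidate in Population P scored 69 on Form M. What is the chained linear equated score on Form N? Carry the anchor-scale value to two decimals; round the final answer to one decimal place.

Form M → anchor (Population P): v = (4.8/6.9)(69 − 71.7) + 13.2 = 11.32
anchor → Form N (Population Q): y = (9.0/5.6)(11.32 − 15.1) + 68.9 = 62.8

62.8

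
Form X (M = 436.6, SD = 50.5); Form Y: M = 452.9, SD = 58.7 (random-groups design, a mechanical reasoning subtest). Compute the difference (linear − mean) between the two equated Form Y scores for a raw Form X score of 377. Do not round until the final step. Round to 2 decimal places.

Mean-equated: 377 + (452.9 − 436.6) = 393.30
Linear-equated: (58.7/50.5)(377 − 436.6) + 452.9 = 383.622
Difference = 383.622 − 393.30 = -9.68

-9.68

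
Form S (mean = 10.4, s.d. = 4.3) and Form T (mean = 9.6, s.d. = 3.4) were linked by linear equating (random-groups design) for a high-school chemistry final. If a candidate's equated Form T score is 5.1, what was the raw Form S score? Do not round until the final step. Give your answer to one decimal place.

Invert y = (SD_Y/SD_X)(x − M_X) + M_Y:
x = (SD_X/SD_Y)(y − M_Y) + M_X = (4.3/3.4)(5.1 − 9.6) + 10.4
x = 1.264706 × -4.500 + 10.4 = 4.7

4.7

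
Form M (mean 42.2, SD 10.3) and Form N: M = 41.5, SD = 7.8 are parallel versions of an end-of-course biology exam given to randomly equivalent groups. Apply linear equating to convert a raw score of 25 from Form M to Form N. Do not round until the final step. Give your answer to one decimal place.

28.5

Linear equating: y = (SD_Y/SD_X)(x − M_X) + M_Y
y = (7.8/10.3)(25 − 42.2) + 41.5
y = 0.757282 × -17.2 + 41.5 = -13.0252 + 41.5 = 28.5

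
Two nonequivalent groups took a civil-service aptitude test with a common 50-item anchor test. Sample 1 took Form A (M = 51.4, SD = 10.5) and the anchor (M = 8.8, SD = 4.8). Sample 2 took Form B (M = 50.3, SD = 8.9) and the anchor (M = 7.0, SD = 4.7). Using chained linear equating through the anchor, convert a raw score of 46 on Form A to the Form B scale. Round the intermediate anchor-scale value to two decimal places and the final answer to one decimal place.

Form A → anchor (Sample 1): v = (4.8/10.5)(46 − 51.4) + 8.8 = 6.33
anchor → Form B (Sample 2): y = (8.9/4.7)(6.33 − 7.0) + 50.3 = 49.0

49.0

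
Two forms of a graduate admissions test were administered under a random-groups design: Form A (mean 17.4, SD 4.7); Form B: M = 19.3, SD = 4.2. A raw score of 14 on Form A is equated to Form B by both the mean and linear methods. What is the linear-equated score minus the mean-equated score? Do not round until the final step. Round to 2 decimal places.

0.36

Mean-equated: 14 + (19.3 − 17.4) = 15.90
Linear-equated: (4.2/4.7)(14 − 17.4) + 19.3 = 16.262
Difference = 16.262 − 15.90 = 0.36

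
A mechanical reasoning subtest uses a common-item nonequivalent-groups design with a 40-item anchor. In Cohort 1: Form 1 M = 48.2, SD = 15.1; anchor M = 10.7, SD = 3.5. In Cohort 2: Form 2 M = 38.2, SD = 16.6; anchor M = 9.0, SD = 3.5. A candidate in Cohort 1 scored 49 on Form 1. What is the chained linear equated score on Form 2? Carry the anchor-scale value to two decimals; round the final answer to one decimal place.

Form 1 → anchor (Cohort 1): v = (3.5/15.1)(49 − 48.2) + 10.7 = 10.89
anchor → Form 2 (Cohort 2): y = (16.6/3.5)(10.89 − 9.0) + 38.2 = 47.2

47.2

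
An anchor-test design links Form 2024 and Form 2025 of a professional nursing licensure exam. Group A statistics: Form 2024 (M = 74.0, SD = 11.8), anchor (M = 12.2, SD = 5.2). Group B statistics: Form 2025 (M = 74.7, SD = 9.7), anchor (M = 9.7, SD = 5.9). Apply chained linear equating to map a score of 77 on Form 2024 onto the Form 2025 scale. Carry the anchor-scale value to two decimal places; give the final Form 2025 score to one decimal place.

Form 2024 → anchor (Group A): v = (5.2/11.8)(77 − 74.0) + 12.2 = 13.52
anchor → Form 2025 (Group B): y = (9.7/5.9)(13.52 − 9.7) + 74.7 = 81.0

81.0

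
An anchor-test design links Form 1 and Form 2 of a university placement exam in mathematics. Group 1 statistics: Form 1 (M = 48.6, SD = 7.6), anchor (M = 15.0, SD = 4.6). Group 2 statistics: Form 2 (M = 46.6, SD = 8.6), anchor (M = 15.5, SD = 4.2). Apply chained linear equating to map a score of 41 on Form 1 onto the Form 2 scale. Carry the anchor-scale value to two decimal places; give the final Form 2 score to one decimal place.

36.2

Form 1 → anchor (Group 1): v = (4.6/7.6)(41 − 48.6) + 15.0 = 10.40
anchor → Form 2 (Group 2): y = (8.6/4.2)(10.40 − 15.5) + 46.6 = 36.2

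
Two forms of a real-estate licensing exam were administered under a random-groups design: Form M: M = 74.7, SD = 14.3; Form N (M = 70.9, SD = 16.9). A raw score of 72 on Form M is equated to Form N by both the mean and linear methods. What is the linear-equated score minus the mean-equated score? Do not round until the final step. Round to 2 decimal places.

Mean-equated: 72 + (70.9 − 74.7) = 68.20
Linear-equated: (16.9/14.3)(72 − 74.7) + 70.9 = 67.709
Difference = 67.709 − 68.20 = -0.49

-0.49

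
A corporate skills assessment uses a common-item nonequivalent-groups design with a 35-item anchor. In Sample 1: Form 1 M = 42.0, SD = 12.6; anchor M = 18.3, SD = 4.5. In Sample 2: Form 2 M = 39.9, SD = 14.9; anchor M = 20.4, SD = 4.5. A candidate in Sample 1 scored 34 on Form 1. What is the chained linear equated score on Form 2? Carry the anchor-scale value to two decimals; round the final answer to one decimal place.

Form 1 → anchor (Sample 1): v = (4.5/12.6)(34 − 42.0) + 18.3 = 15.44
anchor → Form 2 (Sample 2): y = (14.9/4.5)(15.44 − 20.4) + 39.9 = 23.5

23.5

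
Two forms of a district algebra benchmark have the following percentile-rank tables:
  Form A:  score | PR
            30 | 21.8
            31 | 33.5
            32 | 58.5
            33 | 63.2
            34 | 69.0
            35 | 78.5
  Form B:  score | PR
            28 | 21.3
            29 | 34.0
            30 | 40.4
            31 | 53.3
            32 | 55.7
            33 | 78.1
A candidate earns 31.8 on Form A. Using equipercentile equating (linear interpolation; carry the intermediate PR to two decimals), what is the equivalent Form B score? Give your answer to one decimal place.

31.1

PR of 31.8 on Form A: 33.5 + (31.8 − 31)/(32 − 31) × (58.5 − 33.5) = 53.50
On Form B, PR 53.50 falls between score 31 (PR 53.3) and 32 (PR 55.7).
Interpolate: 31 + (53.50 − 53.3)/(55.7 − 53.3) × (32 − 31) = 31.1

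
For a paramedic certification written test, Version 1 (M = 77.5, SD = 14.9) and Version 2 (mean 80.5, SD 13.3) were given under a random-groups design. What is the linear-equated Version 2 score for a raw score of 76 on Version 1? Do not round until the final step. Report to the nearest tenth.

79.2

Linear equating: y = (SD_Y/SD_X)(x − M_X) + M_Y
y = (13.3/14.9)(76 − 77.5) + 80.5
y = 0.892617 × -1.5 + 80.5 = -1.3389 + 80.5 = 79.2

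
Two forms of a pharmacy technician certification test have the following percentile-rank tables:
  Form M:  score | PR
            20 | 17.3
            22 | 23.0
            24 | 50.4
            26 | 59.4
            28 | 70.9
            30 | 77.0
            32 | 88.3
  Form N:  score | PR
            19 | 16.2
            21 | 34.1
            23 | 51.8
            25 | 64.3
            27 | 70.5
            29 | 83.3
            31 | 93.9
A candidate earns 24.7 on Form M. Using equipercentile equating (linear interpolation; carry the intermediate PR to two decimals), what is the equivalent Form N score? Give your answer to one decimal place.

PR of 24.7 on Form M: 50.4 + (24.7 − 24)/(26 − 24) × (59.4 − 50.4) = 53.55
On Form N, PR 53.55 falls between score 23 (PR 51.8) and 25 (PR 64.3).
Interpolate: 23 + (53.55 − 51.8)/(64.3 − 51.8) × (25 − 23) = 23.3

23.3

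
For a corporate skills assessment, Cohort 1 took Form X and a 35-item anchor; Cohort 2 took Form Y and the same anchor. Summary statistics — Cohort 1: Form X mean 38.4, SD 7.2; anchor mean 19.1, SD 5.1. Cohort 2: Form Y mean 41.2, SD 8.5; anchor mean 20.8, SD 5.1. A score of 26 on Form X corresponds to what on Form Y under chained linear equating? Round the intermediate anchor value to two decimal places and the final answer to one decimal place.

Form X → anchor (Cohort 1): v = (5.1/7.2)(26 − 38.4) + 19.1 = 10.32
anchor → Form Y (Cohort 2): y = (8.5/5.1)(10.32 − 20.8) + 41.2 = 23.7

23.7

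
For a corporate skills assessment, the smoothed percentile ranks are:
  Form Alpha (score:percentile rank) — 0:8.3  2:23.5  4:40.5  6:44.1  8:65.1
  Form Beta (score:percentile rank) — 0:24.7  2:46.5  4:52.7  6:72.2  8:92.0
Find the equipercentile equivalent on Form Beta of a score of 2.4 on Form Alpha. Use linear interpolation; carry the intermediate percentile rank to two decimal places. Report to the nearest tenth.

0.2

PR of 2.4 on Form Alpha: 23.5 + (2.4 − 2)/(4 − 2) × (40.5 − 23.5) = 26.90
On Form Beta, PR 26.90 falls between score 0 (PR 24.7) and 2 (PR 46.5).
Interpolate: 0 + (26.90 − 24.7)/(46.5 − 24.7) × (2 − 0) = 0.2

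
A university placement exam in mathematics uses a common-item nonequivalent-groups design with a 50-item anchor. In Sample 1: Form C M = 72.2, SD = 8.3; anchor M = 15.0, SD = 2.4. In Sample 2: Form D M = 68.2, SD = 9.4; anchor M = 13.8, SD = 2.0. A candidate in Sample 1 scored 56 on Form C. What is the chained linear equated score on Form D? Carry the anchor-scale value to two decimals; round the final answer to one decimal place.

Form C → anchor (Sample 1): v = (2.4/8.3)(56 − 72.2) + 15.0 = 10.32
anchor → Form D (Sample 2): y = (9.4/2.0)(10.32 − 13.8) + 68.2 = 51.8

51.8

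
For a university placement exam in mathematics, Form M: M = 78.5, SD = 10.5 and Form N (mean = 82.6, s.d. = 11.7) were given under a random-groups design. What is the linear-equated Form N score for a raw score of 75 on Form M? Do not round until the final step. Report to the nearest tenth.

Linear equating: y = (SD_Y/SD_X)(x − M_X) + M_Y
y = (11.7/10.5)(75 − 78.5) + 82.6
y = 1.114286 × -3.5 + 82.6 = -3.9000 + 82.6 = 78.7

78.7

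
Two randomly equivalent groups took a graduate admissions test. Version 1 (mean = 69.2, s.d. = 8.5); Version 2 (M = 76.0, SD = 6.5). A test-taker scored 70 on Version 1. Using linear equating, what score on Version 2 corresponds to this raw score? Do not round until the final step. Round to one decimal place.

Linear equating: y = (SD_Y/SD_X)(x − M_X) + M_Y
y = (6.5/8.5)(70 − 69.2) + 76.0
y = 0.764706 × 0.8 + 76.0 = 0.6118 + 76.0 = 76.6

76.6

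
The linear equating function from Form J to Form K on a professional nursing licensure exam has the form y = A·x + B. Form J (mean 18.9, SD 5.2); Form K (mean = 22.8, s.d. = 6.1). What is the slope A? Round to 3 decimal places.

A = SD_Y / SD_X = 6.1 / 5.2 = 1.173

1.173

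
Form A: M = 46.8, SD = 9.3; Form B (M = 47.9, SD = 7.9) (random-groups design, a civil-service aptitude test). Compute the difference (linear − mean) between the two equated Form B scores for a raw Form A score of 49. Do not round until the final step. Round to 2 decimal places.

Mean-equated: 49 + (47.9 − 46.8) = 50.10
Linear-equated: (7.9/9.3)(49 − 46.8) + 47.9 = 49.769
Difference = 49.769 − 50.10 = -0.33

-0.33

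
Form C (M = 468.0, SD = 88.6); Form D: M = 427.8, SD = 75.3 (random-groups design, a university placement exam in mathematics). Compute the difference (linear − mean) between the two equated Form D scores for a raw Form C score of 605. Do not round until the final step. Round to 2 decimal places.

-20.57

Mean-equated: 605 + (427.8 − 468.0) = 564.80
Linear-equated: (75.3/88.6)(605 − 468.0) + 427.8 = 544.235
Difference = 544.235 − 564.80 = -20.57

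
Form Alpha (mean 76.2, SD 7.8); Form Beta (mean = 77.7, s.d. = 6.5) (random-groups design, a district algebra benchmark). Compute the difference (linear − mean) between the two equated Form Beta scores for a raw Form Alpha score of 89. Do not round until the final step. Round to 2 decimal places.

-2.13

Mean-equated: 89 + (77.7 − 76.2) = 90.50
Linear-equated: (6.5/7.8)(89 − 76.2) + 77.7 = 88.367
Difference = 88.367 − 90.50 = -2.13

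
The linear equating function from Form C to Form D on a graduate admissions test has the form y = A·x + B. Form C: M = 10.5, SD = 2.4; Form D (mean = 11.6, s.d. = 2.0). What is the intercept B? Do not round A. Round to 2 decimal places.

A = SD_Y / SD_X = 2.0 / 2.4 = 0.833333
B = M_Y − A·M_X = 11.6 − 0.833333 × 10.5 = 2.85

2.85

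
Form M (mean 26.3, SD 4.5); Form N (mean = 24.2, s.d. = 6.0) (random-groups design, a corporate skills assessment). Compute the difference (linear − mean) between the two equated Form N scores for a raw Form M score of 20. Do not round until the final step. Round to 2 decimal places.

Mean-equated: 20 + (24.2 − 26.3) = 17.90
Linear-equated: (6.0/4.5)(20 − 26.3) + 24.2 = 15.800
Difference = 15.800 − 17.90 = -2.10

-2.10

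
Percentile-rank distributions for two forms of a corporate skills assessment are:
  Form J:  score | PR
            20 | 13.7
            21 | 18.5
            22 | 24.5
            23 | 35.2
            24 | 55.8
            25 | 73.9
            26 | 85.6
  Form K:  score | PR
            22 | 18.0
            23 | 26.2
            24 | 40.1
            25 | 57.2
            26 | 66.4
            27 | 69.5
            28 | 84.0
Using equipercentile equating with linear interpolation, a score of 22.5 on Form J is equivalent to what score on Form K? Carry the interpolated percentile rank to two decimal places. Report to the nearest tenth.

PR of 22.5 on Form J: 24.5 + (22.5 − 22)/(23 − 22) × (35.2 − 24.5) = 29.85
On Form K, PR 29.85 falls between score 23 (PR 26.2) and 24 (PR 40.1).
Interpolate: 23 + (29.85 − 26.2)/(40.1 − 26.2) × (24 − 23) = 23.3

23.3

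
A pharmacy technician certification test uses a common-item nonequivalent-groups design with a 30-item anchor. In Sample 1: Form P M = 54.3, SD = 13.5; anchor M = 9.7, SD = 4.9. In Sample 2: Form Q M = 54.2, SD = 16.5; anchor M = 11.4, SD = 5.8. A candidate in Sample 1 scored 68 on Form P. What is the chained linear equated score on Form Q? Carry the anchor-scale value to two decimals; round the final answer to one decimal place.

Form P → anchor (Sample 1): v = (4.9/13.5)(68 − 54.3) + 9.7 = 14.67
anchor → Form Q (Sample 2): y = (16.5/5.8)(14.67 − 11.4) + 54.2 = 63.5

63.5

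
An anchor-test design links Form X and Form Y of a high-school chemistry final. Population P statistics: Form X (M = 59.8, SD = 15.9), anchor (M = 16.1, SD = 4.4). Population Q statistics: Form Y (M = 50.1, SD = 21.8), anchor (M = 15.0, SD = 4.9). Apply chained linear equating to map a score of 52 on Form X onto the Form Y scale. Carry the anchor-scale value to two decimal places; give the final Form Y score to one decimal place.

Form X → anchor (Population P): v = (4.4/15.9)(52 − 59.8) + 16.1 = 13.94
anchor → Form Y (Population Q): y = (21.8/4.9)(13.94 − 15.0) + 50.1 = 45.4

45.4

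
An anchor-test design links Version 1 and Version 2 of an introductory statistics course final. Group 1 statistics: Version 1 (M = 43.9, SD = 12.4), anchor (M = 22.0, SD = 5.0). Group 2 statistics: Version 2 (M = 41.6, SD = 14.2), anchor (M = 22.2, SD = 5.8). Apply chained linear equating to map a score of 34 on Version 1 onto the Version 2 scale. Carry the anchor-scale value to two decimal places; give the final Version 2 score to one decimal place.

31.3

Version 1 → anchor (Group 1): v = (5.0/12.4)(34 − 43.9) + 22.0 = 18.01
anchor → Version 2 (Group 2): y = (14.2/5.8)(18.01 − 22.2) + 41.6 = 31.3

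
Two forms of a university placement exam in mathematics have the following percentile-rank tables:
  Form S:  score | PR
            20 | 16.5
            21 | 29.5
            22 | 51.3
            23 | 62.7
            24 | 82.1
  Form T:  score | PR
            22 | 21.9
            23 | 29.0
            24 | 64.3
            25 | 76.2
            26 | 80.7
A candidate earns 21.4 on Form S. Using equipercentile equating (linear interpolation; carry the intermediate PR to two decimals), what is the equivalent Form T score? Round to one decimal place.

PR of 21.4 on Form S: 29.5 + (21.4 − 21)/(22 − 21) × (51.3 − 29.5) = 38.22
On Form T, PR 38.22 falls between score 23 (PR 29.0) and 24 (PR 64.3).
Interpolate: 23 + (38.22 − 29.0)/(64.3 − 29.0) × (24 − 23) = 23.3

23.3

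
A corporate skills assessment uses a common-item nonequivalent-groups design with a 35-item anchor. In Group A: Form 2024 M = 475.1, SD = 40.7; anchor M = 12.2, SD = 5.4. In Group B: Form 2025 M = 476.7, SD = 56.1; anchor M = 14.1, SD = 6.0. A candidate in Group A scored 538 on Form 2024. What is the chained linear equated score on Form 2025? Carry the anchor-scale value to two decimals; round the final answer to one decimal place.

Form 2024 → anchor (Group A): v = (5.4/40.7)(538 − 475.1) + 12.2 = 20.55
anchor → Form 2025 (Group B): y = (56.1/6.0)(20.55 − 14.1) + 476.7 = 537.0

537.0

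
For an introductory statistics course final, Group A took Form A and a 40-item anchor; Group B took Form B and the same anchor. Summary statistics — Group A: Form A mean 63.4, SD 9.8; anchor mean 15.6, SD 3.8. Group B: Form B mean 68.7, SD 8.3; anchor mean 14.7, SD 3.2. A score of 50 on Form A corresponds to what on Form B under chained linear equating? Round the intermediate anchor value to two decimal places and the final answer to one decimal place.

57.5

Form A → anchor (Group A): v = (3.8/9.8)(50 − 63.4) + 15.6 = 10.40
anchor → Form B (Group B): y = (8.3/3.2)(10.40 − 14.7) + 68.7 = 57.5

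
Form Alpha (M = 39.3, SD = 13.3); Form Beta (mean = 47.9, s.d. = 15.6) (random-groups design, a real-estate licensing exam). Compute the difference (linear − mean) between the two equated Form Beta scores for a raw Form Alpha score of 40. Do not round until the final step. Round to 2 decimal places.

Mean-equated: 40 + (47.9 − 39.3) = 48.60
Linear-equated: (15.6/13.3)(40 − 39.3) + 47.9 = 48.721
Difference = 48.721 − 48.60 = 0.12

0.12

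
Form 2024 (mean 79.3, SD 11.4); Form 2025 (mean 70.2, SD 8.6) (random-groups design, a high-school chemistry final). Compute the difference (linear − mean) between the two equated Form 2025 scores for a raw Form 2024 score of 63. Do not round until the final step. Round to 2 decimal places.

4.00

Mean-equated: 63 + (70.2 − 79.3) = 53.90
Linear-equated: (8.6/11.4)(63 − 79.3) + 70.2 = 57.904
Difference = 57.904 − 53.90 = 4.00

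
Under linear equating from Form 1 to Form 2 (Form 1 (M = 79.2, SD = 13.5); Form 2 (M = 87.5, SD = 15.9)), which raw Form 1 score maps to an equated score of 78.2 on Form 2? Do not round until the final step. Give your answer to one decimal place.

71.3

Invert y = (SD_Y/SD_X)(x − M_X) + M_Y:
x = (SD_X/SD_Y)(y − M_Y) + M_X = (13.5/15.9)(78.2 − 87.5) + 79.2
x = 0.849057 × -9.300 + 79.2 = 71.3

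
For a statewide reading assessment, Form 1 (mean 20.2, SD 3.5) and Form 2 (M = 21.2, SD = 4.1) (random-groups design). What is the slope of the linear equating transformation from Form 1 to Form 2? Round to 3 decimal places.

A = SD_Y / SD_X = 4.1 / 3.5 = 1.171

1.171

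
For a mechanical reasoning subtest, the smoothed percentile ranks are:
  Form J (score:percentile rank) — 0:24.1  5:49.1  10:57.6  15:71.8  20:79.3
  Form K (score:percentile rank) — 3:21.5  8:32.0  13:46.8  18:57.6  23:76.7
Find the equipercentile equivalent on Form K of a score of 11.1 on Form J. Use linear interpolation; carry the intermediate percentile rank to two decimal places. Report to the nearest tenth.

PR of 11.1 on Form J: 57.6 + (11.1 − 10)/(15 − 10) × (71.8 − 57.6) = 60.72
On Form K, PR 60.72 falls between score 18 (PR 57.6) and 23 (PR 76.7).
Interpolate: 18 + (60.72 − 57.6)/(76.7 − 57.6) × (23 − 18) = 18.8

18.8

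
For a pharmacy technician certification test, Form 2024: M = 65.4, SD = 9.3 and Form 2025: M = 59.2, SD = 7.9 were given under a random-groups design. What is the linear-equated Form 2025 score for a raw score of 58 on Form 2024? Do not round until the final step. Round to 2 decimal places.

Linear equating: y = (SD_Y/SD_X)(x − M_X) + M_Y
y = (7.9/9.3)(58 − 65.4) + 59.2
y = 0.849462 × -7.4 + 59.2 = -6.2860 + 59.2 = 52.91

52.91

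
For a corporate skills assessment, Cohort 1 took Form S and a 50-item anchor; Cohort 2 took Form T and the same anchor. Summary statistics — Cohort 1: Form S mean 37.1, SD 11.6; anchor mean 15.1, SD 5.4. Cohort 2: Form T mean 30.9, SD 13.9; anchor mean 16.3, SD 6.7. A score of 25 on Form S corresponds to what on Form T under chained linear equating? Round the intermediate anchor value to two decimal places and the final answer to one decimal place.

Form S → anchor (Cohort 1): v = (5.4/11.6)(25 − 37.1) + 15.1 = 9.47
anchor → Form T (Cohort 2): y = (13.9/6.7)(9.47 − 16.3) + 30.9 = 16.7

16.7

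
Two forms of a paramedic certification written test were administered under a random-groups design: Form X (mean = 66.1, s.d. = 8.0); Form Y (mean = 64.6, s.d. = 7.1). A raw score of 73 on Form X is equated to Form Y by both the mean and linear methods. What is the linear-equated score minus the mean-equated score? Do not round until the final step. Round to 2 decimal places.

-0.78

Mean-equated: 73 + (64.6 − 66.1) = 71.50
Linear-equated: (7.1/8.0)(73 − 66.1) + 64.6 = 70.724
Difference = 70.724 − 71.50 = -0.78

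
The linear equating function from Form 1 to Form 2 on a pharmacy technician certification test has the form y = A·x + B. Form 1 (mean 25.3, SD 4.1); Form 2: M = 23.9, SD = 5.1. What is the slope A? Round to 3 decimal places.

A = SD_Y / SD_X = 5.1 / 4.1 = 1.244

1.244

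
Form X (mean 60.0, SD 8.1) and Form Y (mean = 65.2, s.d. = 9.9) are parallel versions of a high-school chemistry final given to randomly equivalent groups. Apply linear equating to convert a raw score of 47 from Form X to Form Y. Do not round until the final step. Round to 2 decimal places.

Linear equating: y = (SD_Y/SD_X)(x − M_X) + M_Y
y = (9.9/8.1)(47 − 60.0) + 65.2
y = 1.222222 × -13.0 + 65.2 = -15.8889 + 65.2 = 49.31

49.31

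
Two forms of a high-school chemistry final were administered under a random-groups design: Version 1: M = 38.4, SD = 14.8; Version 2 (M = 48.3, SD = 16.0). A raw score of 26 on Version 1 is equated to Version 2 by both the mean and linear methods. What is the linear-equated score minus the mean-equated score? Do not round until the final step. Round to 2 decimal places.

-1.01

Mean-equated: 26 + (48.3 − 38.4) = 35.90
Linear-equated: (16.0/14.8)(26 − 38.4) + 48.3 = 34.895
Difference = 34.895 − 35.90 = -1.01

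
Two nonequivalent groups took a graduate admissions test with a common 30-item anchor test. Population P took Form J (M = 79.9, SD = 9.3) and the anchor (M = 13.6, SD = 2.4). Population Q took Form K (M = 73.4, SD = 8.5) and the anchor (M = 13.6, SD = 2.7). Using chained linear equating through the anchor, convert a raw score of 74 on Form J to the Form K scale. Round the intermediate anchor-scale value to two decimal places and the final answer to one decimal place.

Form J → anchor (Population P): v = (2.4/9.3)(74 − 79.9) + 13.6 = 12.08
anchor → Form K (Population Q): y = (8.5/2.7)(12.08 − 13.6) + 73.4 = 68.6

68.6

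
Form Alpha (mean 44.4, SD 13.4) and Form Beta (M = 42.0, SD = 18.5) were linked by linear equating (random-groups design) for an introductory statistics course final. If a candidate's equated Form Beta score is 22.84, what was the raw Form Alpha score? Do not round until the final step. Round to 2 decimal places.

30.52

Invert y = (SD_Y/SD_X)(x − M_X) + M_Y:
x = (SD_X/SD_Y)(y − M_Y) + M_X = (13.4/18.5)(22.84 − 42.0) + 44.4
x = 0.724324 × -19.160 + 44.4 = 30.52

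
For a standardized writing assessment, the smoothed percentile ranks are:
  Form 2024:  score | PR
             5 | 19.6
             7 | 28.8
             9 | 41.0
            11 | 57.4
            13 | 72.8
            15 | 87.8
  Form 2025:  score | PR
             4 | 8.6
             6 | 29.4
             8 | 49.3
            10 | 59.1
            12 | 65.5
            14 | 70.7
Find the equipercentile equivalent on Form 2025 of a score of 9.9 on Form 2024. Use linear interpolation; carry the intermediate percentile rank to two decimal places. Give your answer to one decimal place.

7.9

PR of 9.9 on Form 2024: 41.0 + (9.9 − 9)/(11 − 9) × (57.4 − 41.0) = 48.38
On Form 2025, PR 48.38 falls between score 6 (PR 29.4) and 8 (PR 49.3).
Interpolate: 6 + (48.38 − 29.4)/(49.3 − 29.4) × (8 − 6) = 7.9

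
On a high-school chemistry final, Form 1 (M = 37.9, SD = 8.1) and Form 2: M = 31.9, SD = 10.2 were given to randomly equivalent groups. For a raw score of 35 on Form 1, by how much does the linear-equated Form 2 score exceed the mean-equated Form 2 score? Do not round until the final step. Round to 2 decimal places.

-0.75

Mean-equated: 35 + (31.9 − 37.9) = 29.00
Linear-equated: (10.2/8.1)(35 − 37.9) + 31.9 = 28.248
Difference = 28.248 − 29.00 = -0.75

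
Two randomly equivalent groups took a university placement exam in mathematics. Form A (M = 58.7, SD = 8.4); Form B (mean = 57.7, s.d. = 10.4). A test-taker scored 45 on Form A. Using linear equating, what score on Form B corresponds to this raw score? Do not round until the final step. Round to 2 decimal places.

40.74

Linear equating: y = (SD_Y/SD_X)(x − M_X) + M_Y
y = (10.4/8.4)(45 − 58.7) + 57.7
y = 1.238095 × -13.7 + 57.7 = -16.9619 + 57.7 = 40.74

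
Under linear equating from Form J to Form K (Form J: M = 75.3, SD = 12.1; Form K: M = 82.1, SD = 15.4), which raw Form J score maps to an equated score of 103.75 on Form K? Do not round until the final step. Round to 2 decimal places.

Invert y = (SD_Y/SD_X)(x − M_X) + M_Y:
x = (SD_X/SD_Y)(y − M_Y) + M_X = (12.1/15.4)(103.75 − 82.1) + 75.3
x = 0.785714 × 21.650 + 75.3 = 92.31

92.31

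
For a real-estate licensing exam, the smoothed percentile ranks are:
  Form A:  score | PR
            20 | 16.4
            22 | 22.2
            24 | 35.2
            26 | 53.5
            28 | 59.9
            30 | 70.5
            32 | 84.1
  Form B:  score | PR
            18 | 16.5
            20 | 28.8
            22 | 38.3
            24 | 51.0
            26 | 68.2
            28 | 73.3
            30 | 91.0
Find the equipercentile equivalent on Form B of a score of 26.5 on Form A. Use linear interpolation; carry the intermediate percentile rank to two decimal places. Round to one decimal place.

PR of 26.5 on Form A: 53.5 + (26.5 − 26)/(28 − 26) × (59.9 − 53.5) = 55.10
On Form B, PR 55.10 falls between score 24 (PR 51.0) and 26 (PR 68.2).
Interpolate: 24 + (55.10 − 51.0)/(68.2 − 51.0) × (26 − 24) = 24.5

24.5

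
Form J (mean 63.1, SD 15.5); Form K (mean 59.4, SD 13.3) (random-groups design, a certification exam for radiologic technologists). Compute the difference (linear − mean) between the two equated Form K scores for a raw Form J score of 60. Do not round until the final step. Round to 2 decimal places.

Mean-equated: 60 + (59.4 − 63.1) = 56.30
Linear-equated: (13.3/15.5)(60 − 63.1) + 59.4 = 56.740
Difference = 56.740 − 56.30 = 0.44

0.44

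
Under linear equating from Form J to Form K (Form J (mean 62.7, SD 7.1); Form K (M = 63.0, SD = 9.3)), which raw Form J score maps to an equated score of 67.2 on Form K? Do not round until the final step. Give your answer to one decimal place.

65.9

Invert y = (SD_Y/SD_X)(x − M_X) + M_Y:
x = (SD_X/SD_Y)(y − M_Y) + M_X = (7.1/9.3)(67.2 − 63.0) + 62.7
x = 0.763441 × 4.200 + 62.7 = 65.9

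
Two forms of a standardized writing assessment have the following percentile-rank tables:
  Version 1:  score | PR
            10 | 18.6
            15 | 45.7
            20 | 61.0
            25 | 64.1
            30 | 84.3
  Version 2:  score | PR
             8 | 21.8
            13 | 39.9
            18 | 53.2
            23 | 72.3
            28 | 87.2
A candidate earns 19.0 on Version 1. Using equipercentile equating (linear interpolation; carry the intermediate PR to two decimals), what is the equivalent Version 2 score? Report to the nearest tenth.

19.2

PR of 19.0 on Version 1: 45.7 + (19.0 − 15)/(20 − 15) × (61.0 − 45.7) = 57.94
On Version 2, PR 57.94 falls between score 18 (PR 53.2) and 23 (PR 72.3).
Interpolate: 18 + (57.94 − 53.2)/(72.3 − 53.2) × (23 − 18) = 19.2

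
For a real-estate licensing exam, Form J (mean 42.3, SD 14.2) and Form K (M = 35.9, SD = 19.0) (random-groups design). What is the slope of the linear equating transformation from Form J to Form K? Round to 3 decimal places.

A = SD_Y / SD_X = 19.0 / 14.2 = 1.338

1.338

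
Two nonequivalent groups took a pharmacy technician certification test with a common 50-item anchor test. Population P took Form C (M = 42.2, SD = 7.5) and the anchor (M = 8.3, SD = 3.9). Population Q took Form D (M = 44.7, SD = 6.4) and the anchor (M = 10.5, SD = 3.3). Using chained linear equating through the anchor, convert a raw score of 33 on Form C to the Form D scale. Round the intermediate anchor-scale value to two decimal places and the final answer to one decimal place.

31.2

Form C → anchor (Population P): v = (3.9/7.5)(33 − 42.2) + 8.3 = 3.52
anchor → Form D (Population Q): y = (6.4/3.3)(3.52 − 10.5) + 44.7 = 31.2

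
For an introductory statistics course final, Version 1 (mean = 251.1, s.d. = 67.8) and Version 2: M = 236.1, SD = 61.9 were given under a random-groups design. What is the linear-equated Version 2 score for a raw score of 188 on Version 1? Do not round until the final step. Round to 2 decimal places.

178.49

Linear equating: y = (SD_Y/SD_X)(x − M_X) + M_Y
y = (61.9/67.8)(188 − 251.1) + 236.1
y = 0.912979 × -63.1 + 236.1 = -57.6090 + 236.1 = 178.49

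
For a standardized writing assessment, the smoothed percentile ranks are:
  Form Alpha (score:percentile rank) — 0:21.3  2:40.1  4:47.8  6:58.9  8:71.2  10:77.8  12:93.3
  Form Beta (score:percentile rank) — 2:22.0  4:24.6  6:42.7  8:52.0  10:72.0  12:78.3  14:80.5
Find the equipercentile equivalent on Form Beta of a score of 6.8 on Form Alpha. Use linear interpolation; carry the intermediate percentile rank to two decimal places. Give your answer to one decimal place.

9.2

PR of 6.8 on Form Alpha: 58.9 + (6.8 − 6)/(8 − 6) × (71.2 − 58.9) = 63.82
On Form Beta, PR 63.82 falls between score 8 (PR 52.0) and 10 (PR 72.0).
Interpolate: 8 + (63.82 − 52.0)/(72.0 − 52.0) × (10 − 8) = 9.2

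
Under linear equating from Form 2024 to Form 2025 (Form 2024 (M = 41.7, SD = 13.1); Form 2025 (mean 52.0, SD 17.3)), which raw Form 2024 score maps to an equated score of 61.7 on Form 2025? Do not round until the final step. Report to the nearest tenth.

Invert y = (SD_Y/SD_X)(x − M_X) + M_Y:
x = (SD_X/SD_Y)(y − M_Y) + M_X = (13.1/17.3)(61.7 − 52.0) + 41.7
x = 0.757225 × 9.700 + 41.7 = 49.0

49.0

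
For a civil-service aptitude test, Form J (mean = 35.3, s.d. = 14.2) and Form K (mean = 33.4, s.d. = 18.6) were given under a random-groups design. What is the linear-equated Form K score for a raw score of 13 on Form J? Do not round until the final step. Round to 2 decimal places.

Linear equating: y = (SD_Y/SD_X)(x − M_X) + M_Y
y = (18.6/14.2)(13 − 35.3) + 33.4
y = 1.309859 × -22.3 + 33.4 = -29.2099 + 33.4 = 4.19

4.19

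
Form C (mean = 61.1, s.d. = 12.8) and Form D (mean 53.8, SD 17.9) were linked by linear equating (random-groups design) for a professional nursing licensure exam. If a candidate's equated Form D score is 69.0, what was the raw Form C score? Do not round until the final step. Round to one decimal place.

72.0

Invert y = (SD_Y/SD_X)(x − M_X) + M_Y:
x = (SD_X/SD_Y)(y − M_Y) + M_X = (12.8/17.9)(69.0 − 53.8) + 61.1
x = 0.715084 × 15.200 + 61.1 = 72.0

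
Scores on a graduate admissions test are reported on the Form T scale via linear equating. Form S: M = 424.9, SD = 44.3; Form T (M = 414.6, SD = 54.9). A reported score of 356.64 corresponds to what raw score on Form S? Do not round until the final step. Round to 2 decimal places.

378.13

Invert y = (SD_Y/SD_X)(x − M_X) + M_Y:
x = (SD_X/SD_Y)(y − M_Y) + M_X = (44.3/54.9)(356.64 − 414.6) + 424.9
x = 0.806922 × -57.960 + 424.9 = 378.13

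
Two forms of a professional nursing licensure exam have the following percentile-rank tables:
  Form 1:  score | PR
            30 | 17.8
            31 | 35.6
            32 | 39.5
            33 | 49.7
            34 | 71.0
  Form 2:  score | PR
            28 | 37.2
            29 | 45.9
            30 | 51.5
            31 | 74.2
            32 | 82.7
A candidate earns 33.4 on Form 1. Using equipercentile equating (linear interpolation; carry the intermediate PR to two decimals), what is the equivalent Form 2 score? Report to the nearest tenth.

30.3

PR of 33.4 on Form 1: 49.7 + (33.4 − 33)/(34 − 33) × (71.0 − 49.7) = 58.22
On Form 2, PR 58.22 falls between score 30 (PR 51.5) and 31 (PR 74.2).
Interpolate: 30 + (58.22 − 51.5)/(74.2 − 51.5) × (31 − 30) = 30.3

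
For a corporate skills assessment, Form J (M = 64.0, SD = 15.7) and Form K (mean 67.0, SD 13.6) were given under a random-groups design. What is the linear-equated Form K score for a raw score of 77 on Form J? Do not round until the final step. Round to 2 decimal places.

Linear equating: y = (SD_Y/SD_X)(x − M_X) + M_Y
y = (13.6/15.7)(77 − 64.0) + 67.0
y = 0.866242 × 13.0 + 67.0 = 11.2611 + 67.0 = 78.26

78.26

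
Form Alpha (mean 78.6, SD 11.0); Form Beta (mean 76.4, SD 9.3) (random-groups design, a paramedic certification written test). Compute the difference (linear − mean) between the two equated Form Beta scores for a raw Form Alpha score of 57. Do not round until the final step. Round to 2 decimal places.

3.34

Mean-equated: 57 + (76.4 − 78.6) = 54.80
Linear-equated: (9.3/11.0)(57 − 78.6) + 76.4 = 58.138
Difference = 58.138 − 54.80 = 3.34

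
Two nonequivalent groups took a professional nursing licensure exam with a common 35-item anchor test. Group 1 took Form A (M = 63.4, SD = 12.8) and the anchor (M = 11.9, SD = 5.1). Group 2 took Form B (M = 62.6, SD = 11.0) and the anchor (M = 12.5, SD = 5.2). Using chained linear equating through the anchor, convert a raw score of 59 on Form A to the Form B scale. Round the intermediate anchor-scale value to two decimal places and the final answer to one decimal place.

57.6

Form A → anchor (Group 1): v = (5.1/12.8)(59 − 63.4) + 11.9 = 10.15
anchor → Form B (Group 2): y = (11.0/5.2)(10.15 − 12.5) + 62.6 = 57.6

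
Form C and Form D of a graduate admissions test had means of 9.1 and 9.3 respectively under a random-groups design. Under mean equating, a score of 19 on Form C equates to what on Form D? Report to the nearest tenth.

19.2

Mean equating: y = x + (M_Y − M_X) = 19 + (9.3 − 9.1) = 19.2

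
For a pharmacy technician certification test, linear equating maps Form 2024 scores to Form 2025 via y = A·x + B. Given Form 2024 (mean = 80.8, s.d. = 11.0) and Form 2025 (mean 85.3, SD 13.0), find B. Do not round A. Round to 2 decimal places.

-10.19

A = SD_Y / SD_X = 13.0 / 11.0 = 1.181818
B = M_Y − A·M_X = 85.3 − 1.181818 × 80.8 = -10.19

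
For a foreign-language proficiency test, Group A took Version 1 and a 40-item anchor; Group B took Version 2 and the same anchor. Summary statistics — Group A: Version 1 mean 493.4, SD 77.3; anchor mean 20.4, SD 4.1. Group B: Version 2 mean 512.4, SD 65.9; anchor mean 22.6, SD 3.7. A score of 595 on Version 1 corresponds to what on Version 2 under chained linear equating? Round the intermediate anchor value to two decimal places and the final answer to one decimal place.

569.2

Version 1 → anchor (Group A): v = (4.1/77.3)(595 − 493.4) + 20.4 = 25.79
anchor → Version 2 (Group B): y = (65.9/3.7)(25.79 − 22.6) + 512.4 = 569.2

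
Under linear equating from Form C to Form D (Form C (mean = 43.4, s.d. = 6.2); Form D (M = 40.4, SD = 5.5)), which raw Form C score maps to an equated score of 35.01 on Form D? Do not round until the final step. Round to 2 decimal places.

37.32

Invert y = (SD_Y/SD_X)(x − M_X) + M_Y:
x = (SD_X/SD_Y)(y − M_Y) + M_X = (6.2/5.5)(35.01 − 40.4) + 43.4
x = 1.127273 × -5.390 + 43.4 = 37.32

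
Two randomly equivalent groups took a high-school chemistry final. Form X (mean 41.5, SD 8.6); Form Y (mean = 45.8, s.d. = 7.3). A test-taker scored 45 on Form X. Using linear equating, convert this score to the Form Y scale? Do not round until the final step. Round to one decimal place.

Linear equating: y = (SD_Y/SD_X)(x − M_X) + M_Y
y = (7.3/8.6)(45 − 41.5) + 45.8
y = 0.848837 × 3.5 + 45.8 = 2.9709 + 45.8 = 48.8

48.8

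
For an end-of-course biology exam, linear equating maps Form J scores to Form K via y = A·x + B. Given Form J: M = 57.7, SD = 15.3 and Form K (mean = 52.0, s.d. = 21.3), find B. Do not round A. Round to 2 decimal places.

-28.33

A = SD_Y / SD_X = 21.3 / 15.3 = 1.392157
B = M_Y − A·M_X = 52.0 − 1.392157 × 57.7 = -28.33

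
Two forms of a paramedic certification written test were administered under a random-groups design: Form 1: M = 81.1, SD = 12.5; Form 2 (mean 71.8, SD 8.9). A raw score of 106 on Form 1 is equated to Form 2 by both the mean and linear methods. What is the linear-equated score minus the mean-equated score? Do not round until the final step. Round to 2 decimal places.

-7.17

Mean-equated: 106 + (71.8 − 81.1) = 96.70
Linear-equated: (8.9/12.5)(106 − 81.1) + 71.8 = 89.529
Difference = 89.529 − 96.70 = -7.17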